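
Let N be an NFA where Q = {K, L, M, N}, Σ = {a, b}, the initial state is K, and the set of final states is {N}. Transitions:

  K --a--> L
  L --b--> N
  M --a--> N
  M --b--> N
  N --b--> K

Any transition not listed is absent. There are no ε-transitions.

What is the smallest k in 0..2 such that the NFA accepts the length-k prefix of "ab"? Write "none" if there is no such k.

Start in {K}.
Read 'a': {K} → {L}.
Read 'b': {L} → {N}.
None of the earlier sets intersect F, but {N} does.

2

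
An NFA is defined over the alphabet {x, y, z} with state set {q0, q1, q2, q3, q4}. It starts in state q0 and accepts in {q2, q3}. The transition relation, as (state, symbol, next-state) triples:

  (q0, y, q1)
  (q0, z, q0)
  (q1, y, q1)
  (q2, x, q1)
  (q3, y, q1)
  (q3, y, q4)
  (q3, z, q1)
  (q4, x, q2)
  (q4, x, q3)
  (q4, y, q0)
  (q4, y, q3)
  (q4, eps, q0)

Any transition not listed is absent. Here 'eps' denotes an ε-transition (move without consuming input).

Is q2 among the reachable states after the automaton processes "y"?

No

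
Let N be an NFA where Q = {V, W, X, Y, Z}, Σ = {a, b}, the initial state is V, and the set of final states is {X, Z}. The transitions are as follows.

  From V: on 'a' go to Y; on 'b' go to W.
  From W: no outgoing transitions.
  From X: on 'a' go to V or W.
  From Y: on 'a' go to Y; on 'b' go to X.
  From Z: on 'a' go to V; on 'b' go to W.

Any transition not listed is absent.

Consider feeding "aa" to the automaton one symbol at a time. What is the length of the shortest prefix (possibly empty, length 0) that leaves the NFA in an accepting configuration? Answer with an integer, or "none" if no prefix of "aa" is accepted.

Start in {V}.
Read 'a': V→{Y}; now {Y}.
Read 'a': Y→{Y}; now {Y}.
No reachable set along the way intersects F.

none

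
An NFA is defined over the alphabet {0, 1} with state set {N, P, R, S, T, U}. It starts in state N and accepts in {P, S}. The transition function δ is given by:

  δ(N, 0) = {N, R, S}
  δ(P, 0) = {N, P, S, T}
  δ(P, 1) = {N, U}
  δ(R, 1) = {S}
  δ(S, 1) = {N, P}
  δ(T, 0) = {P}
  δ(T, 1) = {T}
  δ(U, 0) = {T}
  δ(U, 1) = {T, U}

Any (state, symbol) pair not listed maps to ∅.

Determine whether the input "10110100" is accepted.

Start in {N}.
Read '1': N→∅; now ∅.
The set is empty and remains empty for the remaining 7 symbols.
The final set ∅ contains no accepting state.

No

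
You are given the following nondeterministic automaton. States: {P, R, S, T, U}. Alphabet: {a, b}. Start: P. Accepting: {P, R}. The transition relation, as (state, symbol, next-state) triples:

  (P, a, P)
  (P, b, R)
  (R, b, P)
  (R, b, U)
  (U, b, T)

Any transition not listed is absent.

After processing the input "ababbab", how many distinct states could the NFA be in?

0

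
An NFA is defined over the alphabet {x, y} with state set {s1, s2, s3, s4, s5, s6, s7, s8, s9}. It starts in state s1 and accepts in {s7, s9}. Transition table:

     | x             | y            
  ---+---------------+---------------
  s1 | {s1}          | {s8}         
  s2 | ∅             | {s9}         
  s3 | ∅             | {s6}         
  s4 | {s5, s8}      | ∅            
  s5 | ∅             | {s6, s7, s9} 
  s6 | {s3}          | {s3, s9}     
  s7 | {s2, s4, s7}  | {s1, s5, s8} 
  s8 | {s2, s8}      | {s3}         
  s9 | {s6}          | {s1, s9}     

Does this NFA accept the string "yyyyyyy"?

Yes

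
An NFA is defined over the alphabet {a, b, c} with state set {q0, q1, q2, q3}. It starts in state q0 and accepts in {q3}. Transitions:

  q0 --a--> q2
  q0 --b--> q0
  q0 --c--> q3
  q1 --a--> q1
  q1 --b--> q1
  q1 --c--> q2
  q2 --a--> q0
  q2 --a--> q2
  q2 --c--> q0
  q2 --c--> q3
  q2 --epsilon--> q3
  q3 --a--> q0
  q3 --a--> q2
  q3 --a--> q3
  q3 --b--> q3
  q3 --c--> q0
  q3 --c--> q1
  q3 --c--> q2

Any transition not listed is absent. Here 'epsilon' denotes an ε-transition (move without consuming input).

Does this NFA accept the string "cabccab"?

Start in {q0}.
Read 'c': q0→{q3}; now {q3}.
Read 'a': q3→{q0, q2, q3}; now {q0, q2, q3}.
Read 'b': q0→{q0}, q2→∅, q3→{q3}; now {q0, q3}.
Read 'c': q0→{q3}, q3→{q0, q1, q2}; now {q0, q1, q2, q3}.
Read 'c': q0→{q3}, q1→{q2}, q2→{q0, q3}, q3→{q0, q1, q2}; now {q0, q1, q2, q3}.
Read 'a': q0→{q2}, q1→{q1}, q2→{q0, q2}, q3→{q0, q2, q3}; now {q0, q1, q2, q3}.
Read 'b': q0→{q0}, q1→{q1}, q2→∅, q3→{q3}; now {q0, q1, q3}.
The final set {q0, q1, q3} contains the accepting state q3.

Yes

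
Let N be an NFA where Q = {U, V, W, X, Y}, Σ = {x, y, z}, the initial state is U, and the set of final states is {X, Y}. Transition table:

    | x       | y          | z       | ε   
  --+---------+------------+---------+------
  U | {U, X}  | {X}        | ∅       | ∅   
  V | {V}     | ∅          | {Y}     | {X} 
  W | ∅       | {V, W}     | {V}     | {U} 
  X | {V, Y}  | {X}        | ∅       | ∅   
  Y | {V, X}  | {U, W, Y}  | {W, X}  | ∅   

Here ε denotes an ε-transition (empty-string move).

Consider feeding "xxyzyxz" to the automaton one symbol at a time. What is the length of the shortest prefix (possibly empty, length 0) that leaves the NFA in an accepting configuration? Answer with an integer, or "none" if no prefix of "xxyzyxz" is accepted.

1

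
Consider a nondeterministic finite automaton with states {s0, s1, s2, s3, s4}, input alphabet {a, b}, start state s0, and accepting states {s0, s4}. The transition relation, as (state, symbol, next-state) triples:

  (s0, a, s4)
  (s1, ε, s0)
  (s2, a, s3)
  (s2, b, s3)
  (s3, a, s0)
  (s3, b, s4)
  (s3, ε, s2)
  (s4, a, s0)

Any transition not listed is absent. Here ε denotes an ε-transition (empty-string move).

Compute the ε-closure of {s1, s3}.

{s0, s1, s2, s3}

Begin with {s1, s3}.
ε-move s3 → s2; add s2.
ε-move s1 → s0; add s0.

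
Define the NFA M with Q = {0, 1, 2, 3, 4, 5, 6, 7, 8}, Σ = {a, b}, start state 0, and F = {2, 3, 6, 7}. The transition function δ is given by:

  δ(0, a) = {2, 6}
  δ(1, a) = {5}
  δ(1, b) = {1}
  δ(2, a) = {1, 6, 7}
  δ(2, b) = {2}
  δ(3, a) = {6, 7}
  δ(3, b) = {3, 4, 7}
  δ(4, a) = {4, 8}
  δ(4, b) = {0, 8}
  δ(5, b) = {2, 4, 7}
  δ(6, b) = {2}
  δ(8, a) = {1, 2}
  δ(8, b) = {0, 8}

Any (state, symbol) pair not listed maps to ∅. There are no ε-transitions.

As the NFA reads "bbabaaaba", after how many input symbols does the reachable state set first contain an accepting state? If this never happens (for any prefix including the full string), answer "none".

Start in {0}.
Read 'b': {0} → ∅.
The set is empty and remains empty for the remaining 8 symbols.
No reachable set along the way intersects F.

none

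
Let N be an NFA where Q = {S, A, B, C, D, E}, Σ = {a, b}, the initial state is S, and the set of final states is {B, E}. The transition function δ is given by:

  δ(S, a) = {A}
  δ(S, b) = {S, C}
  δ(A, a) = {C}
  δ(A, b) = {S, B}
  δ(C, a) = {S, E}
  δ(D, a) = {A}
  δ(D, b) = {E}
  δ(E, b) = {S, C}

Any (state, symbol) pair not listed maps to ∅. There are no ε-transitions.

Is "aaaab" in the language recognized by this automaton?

Yes

Start in {S}.
Read 'a': {S} → {A}.
Read 'a': {A} → {C}.
Read 'a': {C} → {S, E}.
Read 'a': {S, E} → {A}.
Read 'b': {A} → {S, B}.
The final set {S, B} contains the accepting state B.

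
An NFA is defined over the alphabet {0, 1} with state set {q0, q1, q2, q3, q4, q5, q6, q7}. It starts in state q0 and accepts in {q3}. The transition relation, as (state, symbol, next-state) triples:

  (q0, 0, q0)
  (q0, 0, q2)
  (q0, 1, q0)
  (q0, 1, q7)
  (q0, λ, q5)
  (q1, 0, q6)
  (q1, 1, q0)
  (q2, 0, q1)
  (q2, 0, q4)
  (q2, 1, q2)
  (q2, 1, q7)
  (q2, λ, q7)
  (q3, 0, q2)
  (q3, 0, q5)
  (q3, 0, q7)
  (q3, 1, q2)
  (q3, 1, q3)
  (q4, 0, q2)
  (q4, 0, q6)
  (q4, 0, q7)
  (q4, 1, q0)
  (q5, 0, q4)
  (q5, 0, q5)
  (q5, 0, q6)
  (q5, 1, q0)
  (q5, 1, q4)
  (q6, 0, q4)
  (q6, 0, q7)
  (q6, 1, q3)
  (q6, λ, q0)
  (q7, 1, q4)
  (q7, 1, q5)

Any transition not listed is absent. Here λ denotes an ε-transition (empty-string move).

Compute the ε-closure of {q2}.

Begin with {q2}.
ε-move q2 → q7; add q7.

{q2, q7}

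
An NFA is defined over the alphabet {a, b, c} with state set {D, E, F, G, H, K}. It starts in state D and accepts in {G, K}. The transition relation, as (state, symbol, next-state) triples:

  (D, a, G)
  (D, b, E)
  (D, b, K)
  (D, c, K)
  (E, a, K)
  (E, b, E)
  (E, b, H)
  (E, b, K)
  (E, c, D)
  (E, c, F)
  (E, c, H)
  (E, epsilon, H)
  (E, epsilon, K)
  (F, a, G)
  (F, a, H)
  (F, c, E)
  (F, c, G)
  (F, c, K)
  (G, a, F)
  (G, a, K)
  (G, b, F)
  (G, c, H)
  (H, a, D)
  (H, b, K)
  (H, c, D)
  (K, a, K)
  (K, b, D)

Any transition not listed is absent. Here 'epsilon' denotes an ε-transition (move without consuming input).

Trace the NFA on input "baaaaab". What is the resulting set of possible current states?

{D, E, H, K}

Start in {D}.
Read 'b': {D} → {E, H, K}.
Read 'a': {E, H, K} → {D, K}.
Read 'a': {D, K} → {G, K}.
Read 'a': {G, K} → {F, K}.
Read 'a': {F, K} → {G, H, K}.
Read 'a': {G, H, K} → {D, F, K}.
Read 'b': {D, F, K} → {D, E, H, K}.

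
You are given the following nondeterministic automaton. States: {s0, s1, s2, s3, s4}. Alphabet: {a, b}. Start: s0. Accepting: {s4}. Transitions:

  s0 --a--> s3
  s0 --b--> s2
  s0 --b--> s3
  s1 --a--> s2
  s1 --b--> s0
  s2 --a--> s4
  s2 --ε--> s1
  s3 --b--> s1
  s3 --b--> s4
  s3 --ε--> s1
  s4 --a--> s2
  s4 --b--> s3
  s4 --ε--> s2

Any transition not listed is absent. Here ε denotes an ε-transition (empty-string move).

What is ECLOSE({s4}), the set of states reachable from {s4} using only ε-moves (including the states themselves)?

Begin with {s4}.
ε-move s4 → s2; add s2.
ε-move s2 → s1; add s1.

{s1, s2, s4}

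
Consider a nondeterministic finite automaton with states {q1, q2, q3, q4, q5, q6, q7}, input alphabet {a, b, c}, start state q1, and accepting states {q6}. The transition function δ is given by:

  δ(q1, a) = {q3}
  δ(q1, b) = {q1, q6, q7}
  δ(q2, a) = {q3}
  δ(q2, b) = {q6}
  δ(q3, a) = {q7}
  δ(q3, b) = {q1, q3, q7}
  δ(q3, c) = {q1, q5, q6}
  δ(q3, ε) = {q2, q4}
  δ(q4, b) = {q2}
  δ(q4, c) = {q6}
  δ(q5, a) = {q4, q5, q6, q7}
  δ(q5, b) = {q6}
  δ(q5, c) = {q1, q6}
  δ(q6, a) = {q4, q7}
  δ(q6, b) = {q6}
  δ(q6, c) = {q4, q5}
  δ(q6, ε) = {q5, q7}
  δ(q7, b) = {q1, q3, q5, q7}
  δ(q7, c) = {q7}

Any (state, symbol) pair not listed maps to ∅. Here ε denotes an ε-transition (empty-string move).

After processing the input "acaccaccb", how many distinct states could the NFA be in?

Start in {q1}.
Read 'a': {q1} → {q2, q3, q4}.
Read 'c': {q2, q3, q4} → {q1, q5, q6, q7}.
Read 'a': {q1, q5, q6, q7} → {q2, q3, q4, q5, q6, q7}.
Read 'c': {q2, q3, q4, q5, q6, q7} → {q1, q4, q5, q6, q7}.
Read 'c': {q1, q4, q5, q6, q7} → {q1, q4, q5, q6, q7}.
Read 'a': {q1, q4, q5, q6, q7} → {q2, q3, q4, q5, q6, q7}.
Read 'c': {q2, q3, q4, q5, q6, q7} → {q1, q4, q5, q6, q7}.
Read 'c': {q1, q4, q5, q6, q7} → {q1, q4, q5, q6, q7}.
Read 'b': {q1, q4, q5, q6, q7} → {q1, q2, q3, q4, q5, q6, q7}.
That set has 7 states.

7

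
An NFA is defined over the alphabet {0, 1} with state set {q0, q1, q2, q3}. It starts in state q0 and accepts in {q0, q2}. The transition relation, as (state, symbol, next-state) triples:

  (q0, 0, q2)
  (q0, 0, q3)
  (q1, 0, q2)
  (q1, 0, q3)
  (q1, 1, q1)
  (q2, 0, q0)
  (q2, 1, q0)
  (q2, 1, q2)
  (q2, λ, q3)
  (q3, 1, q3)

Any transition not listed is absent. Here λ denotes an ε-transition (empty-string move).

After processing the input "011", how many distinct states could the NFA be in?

Start in {q0}.
Read '0': {q0} → {q2, q3}.
Read '1': {q2, q3} → {q0, q2, q3}.
Read '1': {q0, q2, q3} → {q0, q2, q3}.
That set has 3 states.

3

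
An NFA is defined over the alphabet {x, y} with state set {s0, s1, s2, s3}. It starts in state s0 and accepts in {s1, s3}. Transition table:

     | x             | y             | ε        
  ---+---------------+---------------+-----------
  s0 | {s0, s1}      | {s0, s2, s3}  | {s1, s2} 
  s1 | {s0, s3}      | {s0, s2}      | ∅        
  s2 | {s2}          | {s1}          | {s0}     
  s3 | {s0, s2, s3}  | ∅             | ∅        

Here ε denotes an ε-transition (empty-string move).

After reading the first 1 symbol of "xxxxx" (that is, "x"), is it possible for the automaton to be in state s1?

Yes

Start: ε-closure({s0}) = {s0, s1, s2}.
Read 'x': s0→{s0, s1}, s1→{s0, s3}, s2→{s2}; now {s0, s1, s2, s3}.
State s1 is in {s0, s1, s2, s3}.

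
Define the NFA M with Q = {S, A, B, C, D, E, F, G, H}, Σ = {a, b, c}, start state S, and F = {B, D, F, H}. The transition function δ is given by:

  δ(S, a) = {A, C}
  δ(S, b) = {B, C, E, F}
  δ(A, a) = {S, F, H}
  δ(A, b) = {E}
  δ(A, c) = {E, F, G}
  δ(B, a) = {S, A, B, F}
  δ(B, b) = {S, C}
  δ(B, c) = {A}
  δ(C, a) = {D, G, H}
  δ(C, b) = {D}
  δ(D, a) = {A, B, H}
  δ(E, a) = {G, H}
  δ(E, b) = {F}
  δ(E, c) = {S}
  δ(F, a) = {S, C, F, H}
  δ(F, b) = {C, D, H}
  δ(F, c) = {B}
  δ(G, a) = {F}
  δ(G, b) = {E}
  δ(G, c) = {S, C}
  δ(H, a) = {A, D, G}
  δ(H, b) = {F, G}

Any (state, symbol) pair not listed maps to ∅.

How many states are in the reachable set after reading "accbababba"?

8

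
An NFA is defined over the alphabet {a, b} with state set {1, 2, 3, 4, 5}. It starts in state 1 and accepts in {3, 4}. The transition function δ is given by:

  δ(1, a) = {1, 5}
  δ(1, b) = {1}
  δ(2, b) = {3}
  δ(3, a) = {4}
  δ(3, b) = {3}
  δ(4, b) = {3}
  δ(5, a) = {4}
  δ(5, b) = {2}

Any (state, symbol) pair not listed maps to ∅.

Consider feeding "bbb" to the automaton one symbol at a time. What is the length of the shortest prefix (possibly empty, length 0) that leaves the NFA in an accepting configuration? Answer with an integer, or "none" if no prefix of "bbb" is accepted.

none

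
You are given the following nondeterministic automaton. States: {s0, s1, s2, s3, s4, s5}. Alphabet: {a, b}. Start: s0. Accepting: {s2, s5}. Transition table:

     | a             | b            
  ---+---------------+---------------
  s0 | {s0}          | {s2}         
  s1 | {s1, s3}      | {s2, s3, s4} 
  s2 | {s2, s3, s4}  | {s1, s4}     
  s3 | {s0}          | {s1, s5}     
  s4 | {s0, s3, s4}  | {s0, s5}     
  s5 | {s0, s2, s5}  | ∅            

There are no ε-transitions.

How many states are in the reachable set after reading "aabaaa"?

4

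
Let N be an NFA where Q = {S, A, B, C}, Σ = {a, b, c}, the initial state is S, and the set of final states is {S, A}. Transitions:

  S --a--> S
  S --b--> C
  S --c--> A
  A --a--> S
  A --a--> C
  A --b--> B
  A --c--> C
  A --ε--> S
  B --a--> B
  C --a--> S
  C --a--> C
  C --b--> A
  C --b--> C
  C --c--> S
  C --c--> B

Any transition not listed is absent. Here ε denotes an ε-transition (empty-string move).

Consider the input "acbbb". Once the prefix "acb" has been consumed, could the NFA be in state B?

Yes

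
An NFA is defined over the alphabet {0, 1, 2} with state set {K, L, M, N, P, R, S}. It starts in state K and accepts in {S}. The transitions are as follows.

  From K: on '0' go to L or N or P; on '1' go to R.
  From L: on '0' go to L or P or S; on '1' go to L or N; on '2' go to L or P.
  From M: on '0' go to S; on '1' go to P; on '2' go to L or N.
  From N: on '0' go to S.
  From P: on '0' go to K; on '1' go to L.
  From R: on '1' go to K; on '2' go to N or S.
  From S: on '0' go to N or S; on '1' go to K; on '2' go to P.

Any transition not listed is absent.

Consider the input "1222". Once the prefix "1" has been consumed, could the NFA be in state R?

Start in {K}.
Read '1': K→{R}; now {R}.
State R is in {R}.

Yes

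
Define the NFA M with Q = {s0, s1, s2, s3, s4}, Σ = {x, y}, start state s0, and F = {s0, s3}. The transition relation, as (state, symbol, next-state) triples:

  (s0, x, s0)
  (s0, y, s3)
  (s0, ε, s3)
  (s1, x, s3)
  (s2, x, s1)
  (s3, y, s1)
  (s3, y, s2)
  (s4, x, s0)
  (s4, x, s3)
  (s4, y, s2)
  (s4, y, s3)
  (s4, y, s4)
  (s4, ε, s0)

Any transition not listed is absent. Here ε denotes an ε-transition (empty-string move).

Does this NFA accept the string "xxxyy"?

No

Start: ε-closure({s0}) = {s0, s3}.
Read 'x': s0→{s0}, s3→∅; union {s0}; ε-closure = {s0, s3}.
Read 'x': s0→{s0}, s3→∅; union {s0}; ε-closure = {s0, s3}.
Read 'x': s0→{s0}, s3→∅; union {s0}; ε-closure = {s0, s3}.
Read 'y': s0→{s3}, s3→{s1, s2}; now {s1, s2, s3}.
Read 'y': s1→∅, s2→∅, s3→{s1, s2}; now {s1, s2}.
The final set {s1, s2} contains no accepting state.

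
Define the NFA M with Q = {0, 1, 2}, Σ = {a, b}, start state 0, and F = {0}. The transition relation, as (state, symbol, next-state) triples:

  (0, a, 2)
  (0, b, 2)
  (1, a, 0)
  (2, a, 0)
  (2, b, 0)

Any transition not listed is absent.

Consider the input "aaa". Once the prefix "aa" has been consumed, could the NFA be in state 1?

No

Start in {0}.
Read 'a': {0} → {2}.
Read 'a': {2} → {0}.
State 1 is not in {0}.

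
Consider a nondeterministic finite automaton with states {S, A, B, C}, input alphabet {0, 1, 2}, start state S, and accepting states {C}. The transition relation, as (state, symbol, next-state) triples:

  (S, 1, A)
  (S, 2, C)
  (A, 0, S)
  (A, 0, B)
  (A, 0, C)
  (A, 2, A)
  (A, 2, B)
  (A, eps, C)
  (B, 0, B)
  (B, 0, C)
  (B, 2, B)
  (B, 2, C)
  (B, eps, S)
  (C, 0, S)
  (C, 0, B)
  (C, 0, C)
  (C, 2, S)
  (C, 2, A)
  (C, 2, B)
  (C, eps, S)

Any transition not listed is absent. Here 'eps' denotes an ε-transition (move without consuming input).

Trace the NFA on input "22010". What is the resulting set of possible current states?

{S, B, C}

Start in {S}.
Read '2': S→{C}; union {C}; ε-closure = {S, C}.
Read '2': S→{C}, C→{S, A, B}; now {S, A, B, C}.
Read '0': S→∅, A→{S, B, C}, B→{B, C}, C→{S, B, C}; now {S, B, C}.
Read '1': S→{A}, B→∅, C→∅; union {A}; ε-closure = {S, A, C}.
Read '0': S→∅, A→{S, B, C}, C→{S, B, C}; now {S, B, C}.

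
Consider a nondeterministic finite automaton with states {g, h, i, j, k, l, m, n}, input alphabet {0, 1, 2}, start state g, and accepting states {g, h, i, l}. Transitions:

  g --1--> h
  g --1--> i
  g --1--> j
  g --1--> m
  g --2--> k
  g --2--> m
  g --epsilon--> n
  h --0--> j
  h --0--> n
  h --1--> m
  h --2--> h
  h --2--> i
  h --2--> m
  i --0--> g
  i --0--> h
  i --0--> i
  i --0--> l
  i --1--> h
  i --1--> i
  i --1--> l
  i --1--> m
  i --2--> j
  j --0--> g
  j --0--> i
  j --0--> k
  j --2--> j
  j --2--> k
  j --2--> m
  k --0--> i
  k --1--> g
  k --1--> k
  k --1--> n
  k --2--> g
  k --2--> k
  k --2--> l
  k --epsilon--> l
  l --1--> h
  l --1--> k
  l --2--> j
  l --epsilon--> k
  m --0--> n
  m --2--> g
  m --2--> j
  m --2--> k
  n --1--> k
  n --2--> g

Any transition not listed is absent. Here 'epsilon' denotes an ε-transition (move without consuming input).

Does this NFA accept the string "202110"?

Start: ε-closure({g}) = {g, n}.
Read '2': {g, n} → {g, k, l, m, n}.
Read '0': {g, k, l, m, n} → {i, n}.
Read '2': {i, n} → {g, j, n}.
Read '1': {g, j, n} → {h, i, j, k, l, m}.
Read '1': {h, i, j, k, l, m} → {g, h, i, k, l, m, n}.
Read '0': {g, h, i, k, l, m, n} → {g, h, i, j, k, l, n}.
The final set {g, h, i, j, k, l, n} contains the accepting states g, h, i, l.

Yes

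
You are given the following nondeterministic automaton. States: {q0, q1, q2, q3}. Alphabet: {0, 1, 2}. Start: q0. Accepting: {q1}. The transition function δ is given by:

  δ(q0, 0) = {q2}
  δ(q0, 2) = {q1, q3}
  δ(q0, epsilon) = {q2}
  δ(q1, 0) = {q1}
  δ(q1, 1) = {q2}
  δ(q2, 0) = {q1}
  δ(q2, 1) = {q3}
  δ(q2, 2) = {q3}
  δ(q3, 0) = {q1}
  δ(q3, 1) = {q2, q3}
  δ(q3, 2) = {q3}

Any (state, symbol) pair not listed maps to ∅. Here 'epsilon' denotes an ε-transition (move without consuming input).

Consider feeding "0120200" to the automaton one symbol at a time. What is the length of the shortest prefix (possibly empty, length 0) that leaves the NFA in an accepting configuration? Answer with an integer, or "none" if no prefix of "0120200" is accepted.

Start: ε-closure({q0}) = {q0, q2}.
Read '0': {q0, q2} → {q1, q2}.
None of the earlier sets intersect F, but {q1, q2} does.

1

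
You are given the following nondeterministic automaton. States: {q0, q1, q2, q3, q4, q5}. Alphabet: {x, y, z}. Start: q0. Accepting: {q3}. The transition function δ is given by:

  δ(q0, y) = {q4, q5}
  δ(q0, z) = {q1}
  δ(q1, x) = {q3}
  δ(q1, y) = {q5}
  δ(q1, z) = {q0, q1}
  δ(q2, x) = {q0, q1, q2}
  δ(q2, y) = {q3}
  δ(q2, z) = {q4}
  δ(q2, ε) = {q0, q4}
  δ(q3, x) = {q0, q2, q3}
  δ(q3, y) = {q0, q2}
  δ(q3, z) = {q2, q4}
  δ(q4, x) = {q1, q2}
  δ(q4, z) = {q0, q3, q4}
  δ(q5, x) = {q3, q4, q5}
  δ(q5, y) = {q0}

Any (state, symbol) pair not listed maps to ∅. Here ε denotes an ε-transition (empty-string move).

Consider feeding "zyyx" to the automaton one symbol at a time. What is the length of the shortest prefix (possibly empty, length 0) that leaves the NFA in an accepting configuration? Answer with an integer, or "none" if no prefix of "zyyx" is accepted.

Start in {q0}.
Read 'z': q0→{q1}; now {q1}.
Read 'y': q1→{q5}; now {q5}.
Read 'y': q5→{q0}; now {q0}.
Read 'x': q0→∅; now ∅.
No reachable set along the way intersects F.

none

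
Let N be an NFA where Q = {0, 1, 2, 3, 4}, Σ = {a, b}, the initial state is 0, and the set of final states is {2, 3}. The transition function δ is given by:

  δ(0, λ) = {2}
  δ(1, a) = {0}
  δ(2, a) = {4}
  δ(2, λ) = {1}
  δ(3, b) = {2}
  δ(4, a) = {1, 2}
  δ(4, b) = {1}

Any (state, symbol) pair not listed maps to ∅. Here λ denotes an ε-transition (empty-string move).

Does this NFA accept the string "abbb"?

No

Start: ε-closure({0}) = {0, 1, 2}.
Read 'a': {0, 1, 2} → {0, 1, 2, 4}.
Read 'b': {0, 1, 2, 4} → {1}.
Read 'b': {1} → ∅.
The set is empty and remains empty for the remaining 1 symbol.
The final set ∅ contains no accepting state.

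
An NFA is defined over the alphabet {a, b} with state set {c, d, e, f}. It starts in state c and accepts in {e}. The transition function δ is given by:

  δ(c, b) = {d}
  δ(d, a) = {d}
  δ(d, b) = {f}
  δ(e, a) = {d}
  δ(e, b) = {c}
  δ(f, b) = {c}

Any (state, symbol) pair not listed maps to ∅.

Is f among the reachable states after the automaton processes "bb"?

Start in {c}.
Read 'b': {c} → {d}.
Read 'b': {d} → {f}.
State f is in {f}.

Yes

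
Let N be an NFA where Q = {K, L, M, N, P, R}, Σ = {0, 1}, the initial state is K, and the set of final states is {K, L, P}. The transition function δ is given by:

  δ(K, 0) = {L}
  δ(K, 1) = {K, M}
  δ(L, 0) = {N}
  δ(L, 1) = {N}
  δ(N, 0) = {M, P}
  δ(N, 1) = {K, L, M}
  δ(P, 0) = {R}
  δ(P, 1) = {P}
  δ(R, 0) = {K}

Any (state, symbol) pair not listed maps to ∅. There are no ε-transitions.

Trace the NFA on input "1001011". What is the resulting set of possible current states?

{K, L, M, N}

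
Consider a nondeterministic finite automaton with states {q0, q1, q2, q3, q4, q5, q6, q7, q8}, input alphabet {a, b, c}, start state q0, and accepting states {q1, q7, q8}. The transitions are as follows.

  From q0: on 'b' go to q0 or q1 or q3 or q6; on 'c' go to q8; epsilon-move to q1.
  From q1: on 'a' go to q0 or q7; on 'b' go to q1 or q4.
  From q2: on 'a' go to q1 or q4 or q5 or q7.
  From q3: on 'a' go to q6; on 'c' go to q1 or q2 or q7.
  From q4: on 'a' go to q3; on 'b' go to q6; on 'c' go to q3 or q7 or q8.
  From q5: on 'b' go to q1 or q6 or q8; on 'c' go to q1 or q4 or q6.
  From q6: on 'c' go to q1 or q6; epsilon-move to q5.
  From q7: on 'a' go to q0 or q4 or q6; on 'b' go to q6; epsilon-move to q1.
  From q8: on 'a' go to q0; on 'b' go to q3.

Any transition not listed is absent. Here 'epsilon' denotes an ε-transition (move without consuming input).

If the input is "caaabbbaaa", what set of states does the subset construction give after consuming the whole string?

Start: ε-closure({q0}) = {q0, q1}.
Read 'c': {q0, q1} → {q8}.
Read 'a': {q8} → {q0, q1}.
Read 'a': {q0, q1} → {q0, q1, q7}.
Read 'a': {q0, q1, q7} → {q0, q1, q4, q5, q6, q7}.
Read 'b': {q0, q1, q4, q5, q6, q7} → {q0, q1, q3, q4, q5, q6, q8}.
Read 'b': {q0, q1, q3, q4, q5, q6, q8} → {q0, q1, q3, q4, q5, q6, q8}.
Read 'b': {q0, q1, q3, q4, q5, q6, q8} → {q0, q1, q3, q4, q5, q6, q8}.
Read 'a': {q0, q1, q3, q4, q5, q6, q8} → {q0, q1, q3, q5, q6, q7}.
Read 'a': {q0, q1, q3, q5, q6, q7} → {q0, q1, q4, q5, q6, q7}.
Read 'a': {q0, q1, q4, q5, q6, q7} → {q0, q1, q3, q4, q5, q6, q7}.

{q0, q1, q3, q4, q5, q6, q7}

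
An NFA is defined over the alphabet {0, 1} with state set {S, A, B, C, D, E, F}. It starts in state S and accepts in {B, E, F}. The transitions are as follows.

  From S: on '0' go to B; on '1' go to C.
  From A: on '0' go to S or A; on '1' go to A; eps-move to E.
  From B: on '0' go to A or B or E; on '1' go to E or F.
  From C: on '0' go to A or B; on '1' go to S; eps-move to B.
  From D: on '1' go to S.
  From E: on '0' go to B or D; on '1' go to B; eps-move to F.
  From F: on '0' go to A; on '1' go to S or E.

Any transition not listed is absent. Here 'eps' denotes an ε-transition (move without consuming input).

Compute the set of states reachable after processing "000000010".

{S, A, B, D, E, F}

Start in {S}.
Read '0': {S} → {B}.
Read '0': {B} → {A, B, E, F}.
Read '0': {A, B, E, F} → {S, A, B, D, E, F}.
Read '0': {S, A, B, D, E, F} → {S, A, B, D, E, F}.
Read '0': {S, A, B, D, E, F} → {S, A, B, D, E, F}.
Read '0': {S, A, B, D, E, F} → {S, A, B, D, E, F}.
Read '0': {S, A, B, D, E, F} → {S, A, B, D, E, F}.
Read '1': {S, A, B, D, E, F} → {S, A, B, C, E, F}.
Read '0': {S, A, B, C, E, F} → {S, A, B, D, E, F}.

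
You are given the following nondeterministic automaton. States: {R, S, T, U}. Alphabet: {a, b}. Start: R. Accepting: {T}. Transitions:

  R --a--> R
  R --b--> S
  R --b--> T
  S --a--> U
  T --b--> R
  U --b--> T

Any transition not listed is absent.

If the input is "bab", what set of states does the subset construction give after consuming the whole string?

Start in {R}.
Read 'b': {R} → {S, T}.
Read 'a': {S, T} → {U}.
Read 'b': {U} → {T}.

{T}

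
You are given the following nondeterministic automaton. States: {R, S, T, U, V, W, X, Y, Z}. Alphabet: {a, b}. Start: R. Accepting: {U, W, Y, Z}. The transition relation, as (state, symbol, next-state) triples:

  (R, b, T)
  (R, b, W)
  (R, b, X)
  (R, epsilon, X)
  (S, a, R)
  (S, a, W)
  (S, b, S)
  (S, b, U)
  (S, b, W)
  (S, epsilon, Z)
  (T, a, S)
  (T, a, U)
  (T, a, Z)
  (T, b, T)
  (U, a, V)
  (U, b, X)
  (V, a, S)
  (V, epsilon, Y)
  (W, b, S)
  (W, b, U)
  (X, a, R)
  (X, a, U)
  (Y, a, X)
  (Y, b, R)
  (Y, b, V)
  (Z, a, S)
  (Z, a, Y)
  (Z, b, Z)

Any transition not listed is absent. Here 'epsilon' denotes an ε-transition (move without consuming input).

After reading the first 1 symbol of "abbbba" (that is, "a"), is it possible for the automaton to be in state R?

Start: ε-closure({R}) = {R, X}.
Read 'a': {R, X} → {R, U, X}.
State R is in {R, U, X}.

Yes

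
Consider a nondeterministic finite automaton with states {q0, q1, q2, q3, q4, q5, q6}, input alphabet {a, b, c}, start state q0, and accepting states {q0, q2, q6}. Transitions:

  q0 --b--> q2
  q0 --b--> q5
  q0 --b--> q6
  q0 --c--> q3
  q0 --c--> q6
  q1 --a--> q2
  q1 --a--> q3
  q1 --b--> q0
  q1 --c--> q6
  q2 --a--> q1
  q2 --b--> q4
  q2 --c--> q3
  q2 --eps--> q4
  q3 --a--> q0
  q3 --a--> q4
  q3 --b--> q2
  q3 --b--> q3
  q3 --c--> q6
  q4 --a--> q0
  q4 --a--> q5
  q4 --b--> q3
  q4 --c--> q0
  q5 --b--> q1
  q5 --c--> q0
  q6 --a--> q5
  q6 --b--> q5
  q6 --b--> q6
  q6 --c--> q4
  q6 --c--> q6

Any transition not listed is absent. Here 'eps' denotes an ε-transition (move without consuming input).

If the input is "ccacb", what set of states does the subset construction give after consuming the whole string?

{q2, q3, q4, q5, q6}

Start in {q0}.
Read 'c': {q0} → {q3, q6}.
Read 'c': {q3, q6} → {q4, q6}.
Read 'a': {q4, q6} → {q0, q5}.
Read 'c': {q0, q5} → {q0, q3, q6}.
Read 'b': {q0, q3, q6} → {q2, q3, q4, q5, q6}.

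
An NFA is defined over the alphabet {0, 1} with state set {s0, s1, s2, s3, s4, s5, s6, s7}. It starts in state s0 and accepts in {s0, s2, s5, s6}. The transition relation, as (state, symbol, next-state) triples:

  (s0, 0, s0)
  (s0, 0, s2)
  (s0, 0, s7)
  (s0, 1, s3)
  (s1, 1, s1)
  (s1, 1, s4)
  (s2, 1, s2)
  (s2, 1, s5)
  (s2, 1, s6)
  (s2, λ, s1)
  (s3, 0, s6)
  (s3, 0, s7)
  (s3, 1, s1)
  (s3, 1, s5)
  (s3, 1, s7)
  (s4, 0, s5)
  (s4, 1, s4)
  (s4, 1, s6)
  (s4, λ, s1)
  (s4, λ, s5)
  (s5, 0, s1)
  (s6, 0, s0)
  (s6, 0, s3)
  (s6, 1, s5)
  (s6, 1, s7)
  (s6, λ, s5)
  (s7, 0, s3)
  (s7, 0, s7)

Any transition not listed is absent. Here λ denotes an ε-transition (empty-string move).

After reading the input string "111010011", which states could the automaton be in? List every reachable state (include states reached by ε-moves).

{s1, s4, s5, s6}

Start in {s0}.
Read '1': s0→{s3}; now {s3}.
Read '1': s3→{s1, s5, s7}; now {s1, s5, s7}.
Read '1': s1→{s1, s4}, s5→∅, s7→∅; union {s1, s4}; ε-closure = {s1, s4, s5}.
Read '0': s1→∅, s4→{s5}, s5→{s1}; now {s1, s5}.
Read '1': s1→{s1, s4}, s5→∅; union {s1, s4}; ε-closure = {s1, s4, s5}.
Read '0': s1→∅, s4→{s5}, s5→{s1}; now {s1, s5}.
Read '0': s1→∅, s5→{s1}; now {s1}.
Read '1': s1→{s1, s4}; union {s1, s4}; ε-closure = {s1, s4, s5}.
Read '1': s1→{s1, s4}, s4→{s4, s6}, s5→∅; union {s1, s4, s6}; ε-closure = {s1, s4, s5, s6}.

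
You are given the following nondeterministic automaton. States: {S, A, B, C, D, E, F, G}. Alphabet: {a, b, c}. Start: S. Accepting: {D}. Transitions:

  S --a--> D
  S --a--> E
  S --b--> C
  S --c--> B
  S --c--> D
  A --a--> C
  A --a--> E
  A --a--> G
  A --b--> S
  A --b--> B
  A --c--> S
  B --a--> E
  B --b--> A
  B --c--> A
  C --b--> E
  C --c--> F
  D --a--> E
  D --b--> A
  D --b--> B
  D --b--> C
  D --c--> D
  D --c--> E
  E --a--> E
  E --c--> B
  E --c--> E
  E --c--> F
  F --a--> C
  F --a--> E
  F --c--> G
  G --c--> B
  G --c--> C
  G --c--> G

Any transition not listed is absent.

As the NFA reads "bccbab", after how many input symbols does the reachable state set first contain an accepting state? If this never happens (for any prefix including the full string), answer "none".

none

Start in {S}.
Read 'b': S→{C}; now {C}.
Read 'c': C→{F}; now {F}.
Read 'c': F→{G}; now {G}.
Read 'b': G→∅; now ∅.
The set is empty and remains empty for the remaining 2 symbols.
No reachable set along the way intersects F.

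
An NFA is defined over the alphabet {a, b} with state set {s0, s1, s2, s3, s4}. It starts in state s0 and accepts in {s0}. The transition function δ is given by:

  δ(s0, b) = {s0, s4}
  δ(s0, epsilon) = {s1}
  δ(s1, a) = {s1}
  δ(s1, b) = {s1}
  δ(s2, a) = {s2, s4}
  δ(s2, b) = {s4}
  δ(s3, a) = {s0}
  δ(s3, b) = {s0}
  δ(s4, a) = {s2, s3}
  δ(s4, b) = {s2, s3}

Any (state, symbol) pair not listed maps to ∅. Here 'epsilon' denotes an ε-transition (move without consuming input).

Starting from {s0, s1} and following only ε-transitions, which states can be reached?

{s0, s1}

Begin with {s0, s1}.
No ε-moves leave this set, so the closure equals the set itself.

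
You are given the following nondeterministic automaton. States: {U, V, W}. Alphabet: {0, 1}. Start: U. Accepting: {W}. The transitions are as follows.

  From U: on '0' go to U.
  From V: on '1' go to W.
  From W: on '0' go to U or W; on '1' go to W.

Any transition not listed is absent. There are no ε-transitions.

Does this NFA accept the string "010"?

Start in {U}.
Read '0': {U} → {U}.
Read '1': {U} → ∅.
The set is empty and remains empty for the remaining 1 symbol.
The final set ∅ contains no accepting state.

No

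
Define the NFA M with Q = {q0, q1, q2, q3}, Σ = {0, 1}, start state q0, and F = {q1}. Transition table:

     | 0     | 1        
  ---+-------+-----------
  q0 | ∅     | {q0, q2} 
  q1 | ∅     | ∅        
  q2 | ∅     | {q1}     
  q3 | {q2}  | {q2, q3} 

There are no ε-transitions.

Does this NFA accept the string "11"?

Yes

Start in {q0}.
Read '1': q0→{q0, q2}; now {q0, q2}.
Read '1': q0→{q0, q2}, q2→{q1}; now {q0, q1, q2}.
The final set {q0, q1, q2} contains the accepting state q1.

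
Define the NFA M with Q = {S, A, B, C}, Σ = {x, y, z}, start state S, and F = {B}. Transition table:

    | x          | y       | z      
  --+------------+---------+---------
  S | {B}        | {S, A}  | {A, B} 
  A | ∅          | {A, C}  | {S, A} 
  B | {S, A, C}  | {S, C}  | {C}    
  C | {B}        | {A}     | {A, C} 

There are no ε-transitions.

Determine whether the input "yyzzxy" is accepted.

No

Start in {S}.
Read 'y': S→{S, A}; now {S, A}.
Read 'y': S→{S, A}, A→{A, C}; now {S, A, C}.
Read 'z': S→{A, B}, A→{S, A}, C→{A, C}; now {S, A, B, C}.
Read 'z': S→{A, B}, A→{S, A}, B→{C}, C→{A, C}; now {S, A, B, C}.
Read 'x': S→{B}, A→∅, B→{S, A, C}, C→{B}; now {S, A, B, C}.
Read 'y': S→{S, A}, A→{A, C}, B→{S, C}, C→{A}; now {S, A, C}.
The final set {S, A, C} contains no accepting state.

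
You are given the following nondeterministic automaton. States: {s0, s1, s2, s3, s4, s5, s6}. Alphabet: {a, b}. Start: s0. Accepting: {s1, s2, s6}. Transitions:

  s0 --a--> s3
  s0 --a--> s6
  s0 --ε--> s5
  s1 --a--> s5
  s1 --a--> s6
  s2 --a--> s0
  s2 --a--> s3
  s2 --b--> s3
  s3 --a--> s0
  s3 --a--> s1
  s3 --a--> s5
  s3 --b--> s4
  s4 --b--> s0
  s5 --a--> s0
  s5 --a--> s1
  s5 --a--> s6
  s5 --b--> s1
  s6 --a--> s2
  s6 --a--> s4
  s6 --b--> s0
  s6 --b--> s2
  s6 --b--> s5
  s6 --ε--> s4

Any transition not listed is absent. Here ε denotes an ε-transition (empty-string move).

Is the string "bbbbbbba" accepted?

No

Start: ε-closure({s0}) = {s0, s5}.
Read 'b': s0→∅, s5→{s1}; now {s1}.
Read 'b': s1→∅; now ∅.
The set is empty and remains empty for the remaining 6 symbols.
The final set ∅ contains no accepting state.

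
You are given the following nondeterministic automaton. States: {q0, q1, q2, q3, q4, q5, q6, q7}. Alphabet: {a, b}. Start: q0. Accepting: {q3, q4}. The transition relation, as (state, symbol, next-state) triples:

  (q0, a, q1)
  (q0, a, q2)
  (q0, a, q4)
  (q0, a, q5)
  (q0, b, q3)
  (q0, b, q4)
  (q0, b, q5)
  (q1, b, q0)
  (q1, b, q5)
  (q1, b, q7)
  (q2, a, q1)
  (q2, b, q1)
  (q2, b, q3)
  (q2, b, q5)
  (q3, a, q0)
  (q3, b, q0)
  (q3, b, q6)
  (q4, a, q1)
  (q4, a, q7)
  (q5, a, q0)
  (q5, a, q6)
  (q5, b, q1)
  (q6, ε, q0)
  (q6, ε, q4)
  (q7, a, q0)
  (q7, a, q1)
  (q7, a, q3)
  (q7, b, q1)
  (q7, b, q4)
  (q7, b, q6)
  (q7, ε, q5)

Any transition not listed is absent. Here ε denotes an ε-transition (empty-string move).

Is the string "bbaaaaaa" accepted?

Yes

Start in {q0}.
Read 'b': {q0} → {q3, q4, q5}.
Read 'b': {q3, q4, q5} → {q0, q1, q4, q6}.
Read 'a': {q0, q1, q4, q6} → {q1, q2, q4, q5, q7}.
Read 'a': {q1, q2, q4, q5, q7} → {q0, q1, q3, q4, q5, q6, q7}.
Read 'a': {q0, q1, q3, q4, q5, q6, q7} → {q0, q1, q2, q3, q4, q5, q6, q7}.
Read 'a': {q0, q1, q2, q3, q4, q5, q6, q7} → {q0, q1, q2, q3, q4, q5, q6, q7}.
Read 'a': {q0, q1, q2, q3, q4, q5, q6, q7} → {q0, q1, q2, q3, q4, q5, q6, q7}.
Read 'a': {q0, q1, q2, q3, q4, q5, q6, q7} → {q0, q1, q2, q3, q4, q5, q6, q7}.
The final set {q0, q1, q2, q3, q4, q5, q6, q7} contains the accepting states q3, q4.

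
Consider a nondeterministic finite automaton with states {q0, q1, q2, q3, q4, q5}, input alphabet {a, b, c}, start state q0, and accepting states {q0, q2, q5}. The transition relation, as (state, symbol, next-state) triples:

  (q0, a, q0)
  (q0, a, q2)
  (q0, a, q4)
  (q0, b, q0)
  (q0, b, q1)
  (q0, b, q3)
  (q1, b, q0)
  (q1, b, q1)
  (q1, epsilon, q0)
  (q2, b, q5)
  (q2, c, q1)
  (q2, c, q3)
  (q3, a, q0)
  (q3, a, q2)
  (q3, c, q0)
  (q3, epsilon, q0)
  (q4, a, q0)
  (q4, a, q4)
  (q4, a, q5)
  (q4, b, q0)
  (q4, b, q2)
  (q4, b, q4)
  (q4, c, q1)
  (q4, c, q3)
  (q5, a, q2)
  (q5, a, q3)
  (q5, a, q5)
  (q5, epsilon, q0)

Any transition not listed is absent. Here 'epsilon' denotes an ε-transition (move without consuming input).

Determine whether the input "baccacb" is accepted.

Yes

Start in {q0}.
Read 'b': q0→{q0, q1, q3}; now {q0, q1, q3}.
Read 'a': q0→{q0, q2, q4}, q1→∅, q3→{q0, q2}; now {q0, q2, q4}.
Read 'c': q0→∅, q2→{q1, q3}, q4→{q1, q3}; union {q1, q3}; ε-closure = {q0, q1, q3}.
Read 'c': q0→∅, q1→∅, q3→{q0}; now {q0}.
Read 'a': q0→{q0, q2, q4}; now {q0, q2, q4}.
Read 'c': q0→∅, q2→{q1, q3}, q4→{q1, q3}; union {q1, q3}; ε-closure = {q0, q1, q3}.
Read 'b': q0→{q0, q1, q3}, q1→{q0, q1}, q3→∅; now {q0, q1, q3}.
The final set {q0, q1, q3} contains the accepting state q0.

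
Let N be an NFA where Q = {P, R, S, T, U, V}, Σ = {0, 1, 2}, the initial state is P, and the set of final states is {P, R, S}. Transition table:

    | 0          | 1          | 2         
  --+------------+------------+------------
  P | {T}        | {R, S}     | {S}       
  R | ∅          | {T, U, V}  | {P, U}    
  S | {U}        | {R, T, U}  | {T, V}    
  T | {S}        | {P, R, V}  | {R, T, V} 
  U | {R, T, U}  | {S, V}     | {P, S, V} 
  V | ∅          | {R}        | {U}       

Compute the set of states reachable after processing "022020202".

Start in {P}.
Read '0': {P} → {T}.
Read '2': {T} → {R, T, V}.
Read '2': {R, T, V} → {P, R, T, U, V}.
Read '0': {P, R, T, U, V} → {R, S, T, U}.
Read '2': {R, S, T, U} → {P, R, S, T, U, V}.
Read '0': {P, R, S, T, U, V} → {R, S, T, U}.
Read '2': {R, S, T, U} → {P, R, S, T, U, V}.
Read '0': {P, R, S, T, U, V} → {R, S, T, U}.
Read '2': {R, S, T, U} → {P, R, S, T, U, V}.

{P, R, S, T, U, V}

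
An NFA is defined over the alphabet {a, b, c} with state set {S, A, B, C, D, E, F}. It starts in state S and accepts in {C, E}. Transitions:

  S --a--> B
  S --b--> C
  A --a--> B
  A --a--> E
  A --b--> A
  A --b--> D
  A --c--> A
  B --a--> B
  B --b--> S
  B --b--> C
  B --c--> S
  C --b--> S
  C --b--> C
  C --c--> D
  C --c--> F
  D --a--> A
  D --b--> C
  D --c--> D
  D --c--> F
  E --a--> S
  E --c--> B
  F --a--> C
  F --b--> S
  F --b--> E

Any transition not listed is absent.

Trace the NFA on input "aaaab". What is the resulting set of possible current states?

{S, C}

Start in {S}.
Read 'a': S→{B}; now {B}.
Read 'a': B→{B}; now {B}.
Read 'a': B→{B}; now {B}.
Read 'a': B→{B}; now {B}.
Read 'b': B→{S, C}; now {S, C}.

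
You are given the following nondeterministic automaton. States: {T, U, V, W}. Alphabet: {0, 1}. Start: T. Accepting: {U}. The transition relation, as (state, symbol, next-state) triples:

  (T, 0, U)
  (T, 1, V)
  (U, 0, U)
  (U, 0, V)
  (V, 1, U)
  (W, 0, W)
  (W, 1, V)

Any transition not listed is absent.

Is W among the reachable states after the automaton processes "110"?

Start in {T}.
Read '1': T→{V}; now {V}.
Read '1': V→{U}; now {U}.
Read '0': U→{U, V}; now {U, V}.
State W is not in {U, V}.

No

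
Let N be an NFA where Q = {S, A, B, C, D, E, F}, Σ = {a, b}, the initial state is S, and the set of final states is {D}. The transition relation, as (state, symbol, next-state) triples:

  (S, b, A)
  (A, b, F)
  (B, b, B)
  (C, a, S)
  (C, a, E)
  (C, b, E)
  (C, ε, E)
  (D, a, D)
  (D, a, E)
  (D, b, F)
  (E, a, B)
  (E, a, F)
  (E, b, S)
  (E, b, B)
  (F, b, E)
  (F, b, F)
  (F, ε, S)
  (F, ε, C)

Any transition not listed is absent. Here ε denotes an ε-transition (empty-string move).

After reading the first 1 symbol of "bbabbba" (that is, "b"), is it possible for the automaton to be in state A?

Yes

Start in {S}.
Read 'b': S→{A}; now {A}.
State A is in {A}.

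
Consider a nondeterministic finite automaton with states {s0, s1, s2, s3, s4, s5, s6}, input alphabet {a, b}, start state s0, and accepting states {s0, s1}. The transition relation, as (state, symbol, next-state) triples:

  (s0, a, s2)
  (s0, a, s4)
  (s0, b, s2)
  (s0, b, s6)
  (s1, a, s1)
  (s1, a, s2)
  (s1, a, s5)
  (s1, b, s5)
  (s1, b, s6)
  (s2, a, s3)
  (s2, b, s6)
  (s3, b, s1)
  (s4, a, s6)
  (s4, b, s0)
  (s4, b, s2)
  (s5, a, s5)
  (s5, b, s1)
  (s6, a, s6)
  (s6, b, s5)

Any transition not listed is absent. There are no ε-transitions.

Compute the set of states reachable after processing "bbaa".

{s5, s6}

Start in {s0}.
Read 'b': {s0} → {s2, s6}.
Read 'b': {s2, s6} → {s5, s6}.
Read 'a': {s5, s6} → {s5, s6}.
Read 'a': {s5, s6} → {s5, s6}.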